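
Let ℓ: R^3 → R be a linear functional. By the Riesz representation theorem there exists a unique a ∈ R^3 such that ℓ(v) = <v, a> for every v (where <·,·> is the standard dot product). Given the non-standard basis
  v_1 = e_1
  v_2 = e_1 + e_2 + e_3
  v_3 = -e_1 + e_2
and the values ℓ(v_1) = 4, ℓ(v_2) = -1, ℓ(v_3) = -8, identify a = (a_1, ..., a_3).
a = (4, -4, -1)

Write a = (a_1, ..., a_3) in the standard basis. For each basis vector v_i, ℓ(v_i) = <v_i, a> is a linear equation in the a_j's. Collect the n equations into a matrix system V a = ℓ, where row i of V is v_i (expressed in the standard basis). Since V is invertible (lower-triangular with 1s on the diagonal, up to permutation), solve by back-substitution:
  V =
[[1, 0, 0],
 [1, 1, 1],
 [-1, 1, 0]]
  V a = (4, -1, -8)
Solving gives a = (4, -4, -1).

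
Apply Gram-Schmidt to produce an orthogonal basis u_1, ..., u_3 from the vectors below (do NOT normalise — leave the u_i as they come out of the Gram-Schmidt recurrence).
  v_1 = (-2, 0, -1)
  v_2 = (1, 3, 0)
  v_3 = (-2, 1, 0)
Orthogonal basis:
  u_1 = (-2, 0, -1)
  u_2 = (1/5, 3, -2/5)
  u_3 = (-21/46, 7/46, 21/23)

Apply the Gram-Schmidt recurrence
  u_1 = v_1
  u_i = v_i − Σ_{j<i} ((v_i · u_j) / (u_j · u_j)) · u_j.

Step by step this gives:
  u_1 = (-2, 0, -1)
  u_2 = (1/5, 3, -2/5)
  u_3 = (-21/46, 7/46, 21/23)

Orthogonality check:
  u_2 · u_1 = 0 (should be 0)
  u_3 · u_1 = 0 (should be 0)
  u_3 · u_2 = 0 (should be 0)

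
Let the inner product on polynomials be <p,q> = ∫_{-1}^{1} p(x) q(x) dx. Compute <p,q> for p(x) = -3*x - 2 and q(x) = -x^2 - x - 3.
<p,q> = 46/3

Expand the product: p(x)·q(x) = 3*x^3 + 5*x^2 + 11*x + 6.
∫_{-1}^{1} of each monomial x^k gives [2/(k+1) if k even, 0 if k odd]. Integrating term-by-term (or equivalently evaluating the antiderivative F(x) = 3*x^4/4 + 5*x^3/3 + 11*x^2/2 + 6*x at the endpoints):
  F(1) − F(−1) = 167/12 − (-17/12) = 46/3.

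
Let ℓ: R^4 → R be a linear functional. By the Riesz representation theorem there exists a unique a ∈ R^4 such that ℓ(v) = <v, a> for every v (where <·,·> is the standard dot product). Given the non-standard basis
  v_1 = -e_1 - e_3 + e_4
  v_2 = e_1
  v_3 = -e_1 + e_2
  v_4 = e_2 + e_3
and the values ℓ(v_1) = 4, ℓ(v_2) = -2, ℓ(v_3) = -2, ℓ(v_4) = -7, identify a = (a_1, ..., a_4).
a = (-2, -4, -3, -1)

Write a = (a_1, ..., a_4) in the standard basis. For each basis vector v_i, ℓ(v_i) = <v_i, a> is a linear equation in the a_j's. Collect the n equations into a matrix system V a = ℓ, where row i of V is v_i (expressed in the standard basis). Since V is invertible (lower-triangular with 1s on the diagonal, up to permutation), solve by back-substitution:
  V =
[[-1, 0, -1, 1],
 [1, 0, 0, 0],
 [-1, 1, 0, 0],
 [0, 1, 1, 0]]
  V a = (4, -2, -2, -7)
Solving gives a = (-2, -4, -3, -1).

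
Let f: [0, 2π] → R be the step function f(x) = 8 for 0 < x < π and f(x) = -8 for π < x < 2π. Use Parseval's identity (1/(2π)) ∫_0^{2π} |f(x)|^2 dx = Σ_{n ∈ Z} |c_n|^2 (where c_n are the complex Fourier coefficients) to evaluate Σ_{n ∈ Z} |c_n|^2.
Σ |c_n|^2 = 64

Parseval equates the L^2 energy of f (normalised by 1/(2π)) with the ℓ^2 sum of its Fourier coefficients: (1/(2π)) ∫_0^{2π} |f|^2 = Σ |c_n|^2.
Compute the left side: (1/(2π)) [∫_0^π 8^2 dx + ∫_π^{2π} (-8)^2 dx] = (1/(2π)) · (64π + 64π) = (64 + 64)/2 = 64.
So Σ_{n ∈ Z} |c_n|^2 = 64.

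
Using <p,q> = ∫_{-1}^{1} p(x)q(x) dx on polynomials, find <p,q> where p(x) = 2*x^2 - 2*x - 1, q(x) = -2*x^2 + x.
<p,q> = -8/5

Expand the product: p(x)·q(x) = -4*x^4 + 6*x^3 - x.
∫_{-1}^{1} of each monomial x^k gives [2/(k+1) if k even, 0 if k odd]. Integrating term-by-term (or equivalently evaluating the antiderivative F(x) = -4*x^5/5 + 3*x^4/2 - x^2/2 at the endpoints):
  F(1) − F(−1) = 1/5 − (9/5) = -8/5.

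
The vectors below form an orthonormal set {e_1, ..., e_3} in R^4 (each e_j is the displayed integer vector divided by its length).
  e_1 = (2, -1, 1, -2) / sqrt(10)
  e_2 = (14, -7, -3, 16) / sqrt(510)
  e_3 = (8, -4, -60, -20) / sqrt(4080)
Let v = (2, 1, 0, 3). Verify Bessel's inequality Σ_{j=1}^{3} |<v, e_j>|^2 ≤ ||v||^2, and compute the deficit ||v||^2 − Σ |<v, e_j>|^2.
Σ |<v, e_j>|^2 = 54/5; ||v||^2 = 14; deficit = 16/5

Write each e_j = u_j / sqrt(<u_j, u_j>) where u_j is the displayed integer vector. Then <v, e_j> = <v, u_j> / sqrt(<u_j, u_j>), so |<v, e_j>|^2 = <v, u_j>^2 / <u_j, u_j>.
Coefficients: <v, e_1> = -3/sqrt(10), <v, e_2> = 69/sqrt(510), <v, e_3> = -48/sqrt(4080).
Square and sum: Σ |<v, e_j>|^2 = 54/5.
Compute ||v||^2 = v·v = 14.
Deficit = 14 − 54/5 = 16/5 ≥ 0, confirming Bessel's inequality. (The deficit equals ||v − Σ <v,e_j> e_j||^2, the squared distance from v to span{e_j}.)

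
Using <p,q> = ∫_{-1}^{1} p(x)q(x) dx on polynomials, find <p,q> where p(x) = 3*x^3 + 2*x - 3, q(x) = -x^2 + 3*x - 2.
<p,q> = 108/5

Expand the product: p(x)·q(x) = -3*x^5 + 9*x^4 - 8*x^3 + 9*x^2 - 13*x + 6.
∫_{-1}^{1} of each monomial x^k gives [2/(k+1) if k even, 0 if k odd]. Integrating term-by-term (or equivalently evaluating the antiderivative F(x) = -x^6/2 + 9*x^5/5 - 2*x^4 + 3*x^3 - 13*x^2/2 + 6*x at the endpoints):
  F(1) − F(−1) = 9/5 − (-99/5) = 108/5.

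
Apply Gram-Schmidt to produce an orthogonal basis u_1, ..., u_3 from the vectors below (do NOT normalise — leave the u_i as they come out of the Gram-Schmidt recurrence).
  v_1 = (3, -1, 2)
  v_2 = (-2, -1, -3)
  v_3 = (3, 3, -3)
Orthogonal basis:
  u_1 = (3, -1, 2)
  u_2 = (5/14, -25/14, -10/7)
  u_3 = (3, 3, -3)

Apply the Gram-Schmidt recurrence
  u_1 = v_1
  u_i = v_i − Σ_{j<i} ((v_i · u_j) / (u_j · u_j)) · u_j.

Step by step this gives:
  u_1 = (3, -1, 2)
  u_2 = (5/14, -25/14, -10/7)
  u_3 = (3, 3, -3)

Orthogonality check:
  u_2 · u_1 = 0 (should be 0)
  u_3 · u_1 = 0 (should be 0)
  u_3 · u_2 = 0 (should be 0)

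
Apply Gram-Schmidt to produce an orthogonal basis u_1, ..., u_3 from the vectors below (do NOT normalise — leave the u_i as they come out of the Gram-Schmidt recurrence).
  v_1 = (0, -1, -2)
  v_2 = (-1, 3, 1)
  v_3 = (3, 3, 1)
Orthogonal basis:
  u_1 = (0, -1, -2)
  u_2 = (-1, 2, -1)
  u_3 = (10/3, 4/3, -2/3)

Apply the Gram-Schmidt recurrence
  u_1 = v_1
  u_i = v_i − Σ_{j<i} ((v_i · u_j) / (u_j · u_j)) · u_j.

Step by step this gives:
  u_1 = (0, -1, -2)
  u_2 = (-1, 2, -1)
  u_3 = (10/3, 4/3, -2/3)

Orthogonality check:
  u_2 · u_1 = 0 (should be 0)
  u_3 · u_1 = 0 (should be 0)
  u_3 · u_2 = 0 (should be 0)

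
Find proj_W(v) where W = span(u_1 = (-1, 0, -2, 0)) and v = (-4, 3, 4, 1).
proj_W(v) = (4/5, 0, 8/5, 0)

Set up U = [u_1 | ... | u_1] ∈ R^(4×1). The projector onto W = col(U) is P = U (U^T U)^(-1) U^T.
Compute U^T U =
  [5],
and U^T v = (-4).
Solve U^T U · c = U^T v for the coefficients: c = (-4/5). The projection is proj_W(v) = U c.
Check: (v - proj_W(v)) · u_1 = 0  (should be 0).
Result: proj_W(v) = (4/5, 0, 8/5, 0).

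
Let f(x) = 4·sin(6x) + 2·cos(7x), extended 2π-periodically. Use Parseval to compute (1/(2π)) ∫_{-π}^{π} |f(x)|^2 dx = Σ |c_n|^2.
Σ |c_n|^2 = 10

Expand |f|^2 and use orthogonality of {sin(nx), cos(mx)} on [-π, π]:
  ∫_{-π}^{π} sin(nx)^2 dx = π, ∫ cos(mx)^2 dx = π, and cross terms integrate to 0.
So ∫_{-π}^{π} f(x)^2 dx = 4^2 · π + 2^2 · π = (16 + 4)π.
Divide by 2π: (16 + 4)/2 = 10.
By Parseval, this equals Σ |c_n|^2.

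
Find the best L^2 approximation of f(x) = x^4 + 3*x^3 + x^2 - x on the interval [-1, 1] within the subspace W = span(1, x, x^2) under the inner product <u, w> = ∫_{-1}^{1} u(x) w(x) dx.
g(x) = 13*x^2/7 + 4*x/5 - 3/35

The best approximation g ∈ W is the orthogonal projection of f onto W. Writing g = a_0 + a_1 x + a_2 x^2, the coefficients solve the normal equations G · a = b where
  G_{ij} = <φ_i, φ_j> and b_i = <f, φ_i>, with φ_0 = 1, φ_1 = x, φ_2 = x^2.
G =
  [2, 0, 2/3]
  [0, 2/3, 0]
  [2/3, 0, 2/5],
b = (16/15, 8/15, 24/35).
Solving gives a_0 = -3/35, a_1 = 4/5, a_2 = 13/7, so
  g(x) = 13*x^2/7 + 4*x/5 - 3/35.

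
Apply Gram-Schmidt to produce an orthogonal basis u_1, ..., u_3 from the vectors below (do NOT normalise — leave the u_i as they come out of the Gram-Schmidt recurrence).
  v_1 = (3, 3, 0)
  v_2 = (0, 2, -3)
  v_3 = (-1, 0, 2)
Orthogonal basis:
  u_1 = (3, 3, 0)
  u_2 = (-1, 1, -3)
  u_3 = (-21/22, 21/22, 7/11)

Apply the Gram-Schmidt recurrence
  u_1 = v_1
  u_i = v_i − Σ_{j<i} ((v_i · u_j) / (u_j · u_j)) · u_j.

Step by step this gives:
  u_1 = (3, 3, 0)
  u_2 = (-1, 1, -3)
  u_3 = (-21/22, 21/22, 7/11)

Orthogonality check:
  u_2 · u_1 = 0 (should be 0)
  u_3 · u_1 = 0 (should be 0)
  u_3 · u_2 = 0 (should be 0)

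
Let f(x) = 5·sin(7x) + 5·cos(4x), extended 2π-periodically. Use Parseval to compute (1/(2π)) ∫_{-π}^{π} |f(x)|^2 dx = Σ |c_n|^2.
Σ |c_n|^2 = 25

Expand |f|^2 and use orthogonality of {sin(nx), cos(mx)} on [-π, π]:
  ∫_{-π}^{π} sin(nx)^2 dx = π, ∫ cos(mx)^2 dx = π, and cross terms integrate to 0.
So ∫_{-π}^{π} f(x)^2 dx = 5^2 · π + 5^2 · π = (25 + 25)π.
Divide by 2π: (25 + 25)/2 = 25.
By Parseval, this equals Σ |c_n|^2.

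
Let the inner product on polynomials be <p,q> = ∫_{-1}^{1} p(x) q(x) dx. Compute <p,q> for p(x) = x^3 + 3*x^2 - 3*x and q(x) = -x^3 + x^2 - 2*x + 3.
<p,q> = 396/35

Expand the product: p(x)·q(x) = -x^6 - 2*x^5 + 4*x^4 - 6*x^3 + 15*x^2 - 9*x.
∫_{-1}^{1} of each monomial x^k gives [2/(k+1) if k even, 0 if k odd]. Integrating term-by-term (or equivalently evaluating the antiderivative F(x) = -x^7/7 - x^6/3 + 4*x^5/5 - 3*x^4/2 + 5*x^3 - 9*x^2/2 at the endpoints):
  F(1) − F(−1) = -71/105 − (-1259/105) = 396/35.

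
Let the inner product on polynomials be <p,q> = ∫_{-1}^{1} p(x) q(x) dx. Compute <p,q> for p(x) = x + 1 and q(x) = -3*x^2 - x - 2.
<p,q> = -20/3

Expand the product: p(x)·q(x) = -3*x^3 - 4*x^2 - 3*x - 2.
∫_{-1}^{1} of each monomial x^k gives [2/(k+1) if k even, 0 if k odd]. Integrating term-by-term (or equivalently evaluating the antiderivative F(x) = -3*x^4/4 - 4*x^3/3 - 3*x^2/2 - 2*x at the endpoints):
  F(1) − F(−1) = -67/12 − (13/12) = -20/3.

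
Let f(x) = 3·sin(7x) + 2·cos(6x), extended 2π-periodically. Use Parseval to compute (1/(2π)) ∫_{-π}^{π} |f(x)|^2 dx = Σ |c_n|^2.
Σ |c_n|^2 = 13/2

Expand |f|^2 and use orthogonality of {sin(nx), cos(mx)} on [-π, π]:
  ∫_{-π}^{π} sin(nx)^2 dx = π, ∫ cos(mx)^2 dx = π, and cross terms integrate to 0.
So ∫_{-π}^{π} f(x)^2 dx = 3^2 · π + 2^2 · π = (9 + 4)π.
Divide by 2π: (9 + 4)/2 = 13/2.
By Parseval, this equals Σ |c_n|^2.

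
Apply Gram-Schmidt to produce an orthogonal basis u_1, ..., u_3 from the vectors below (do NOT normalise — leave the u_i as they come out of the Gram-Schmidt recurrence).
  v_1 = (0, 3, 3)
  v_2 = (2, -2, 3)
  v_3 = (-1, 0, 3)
Orthogonal basis:
  u_1 = (0, 3, 3)
  u_2 = (2, -5/2, 5/2)
  u_3 = (-5/3, -2/3, 2/3)

Apply the Gram-Schmidt recurrence
  u_1 = v_1
  u_i = v_i − Σ_{j<i} ((v_i · u_j) / (u_j · u_j)) · u_j.

Step by step this gives:
  u_1 = (0, 3, 3)
  u_2 = (2, -5/2, 5/2)
  u_3 = (-5/3, -2/3, 2/3)

Orthogonality check:
  u_2 · u_1 = 0 (should be 0)
  u_3 · u_1 = 0 (should be 0)
  u_3 · u_2 = 0 (should be 0)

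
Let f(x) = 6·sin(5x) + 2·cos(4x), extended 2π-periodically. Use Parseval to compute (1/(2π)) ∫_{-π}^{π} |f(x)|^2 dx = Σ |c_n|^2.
Σ |c_n|^2 = 20

Expand |f|^2 and use orthogonality of {sin(nx), cos(mx)} on [-π, π]:
  ∫_{-π}^{π} sin(nx)^2 dx = π, ∫ cos(mx)^2 dx = π, and cross terms integrate to 0.
So ∫_{-π}^{π} f(x)^2 dx = 6^2 · π + 2^2 · π = (36 + 4)π.
Divide by 2π: (36 + 4)/2 = 20.
By Parseval, this equals Σ |c_n|^2.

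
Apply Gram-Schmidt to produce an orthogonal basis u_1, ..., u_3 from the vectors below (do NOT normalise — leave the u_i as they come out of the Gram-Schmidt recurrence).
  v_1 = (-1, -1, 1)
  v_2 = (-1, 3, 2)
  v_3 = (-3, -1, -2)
Orthogonal basis:
  u_1 = (-1, -1, 1)
  u_2 = (-1, 3, 2)
  u_3 = (-55/21, 11/21, -44/21)

Apply the Gram-Schmidt recurrence
  u_1 = v_1
  u_i = v_i − Σ_{j<i} ((v_i · u_j) / (u_j · u_j)) · u_j.

Step by step this gives:
  u_1 = (-1, -1, 1)
  u_2 = (-1, 3, 2)
  u_3 = (-55/21, 11/21, -44/21)

Orthogonality check:
  u_2 · u_1 = 0 (should be 0)
  u_3 · u_1 = 0 (should be 0)
  u_3 · u_2 = 0 (should be 0)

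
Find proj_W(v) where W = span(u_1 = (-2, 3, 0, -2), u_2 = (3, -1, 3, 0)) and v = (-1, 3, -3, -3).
proj_W(v) = (-31/11, 333/121, -153/121, -188/121)

Set up U = [u_1 | ... | u_2] ∈ R^(4×2). The projector onto W = col(U) is P = U (U^T U)^(-1) U^T.
Compute U^T U =
  [17, -9]
  [-9, 19],
and U^T v = (17, -15).
Solve U^T U · c = U^T v for the coefficients: c = (94/121, -51/121). The projection is proj_W(v) = U c.
Check: (v - proj_W(v)) · u_1 = 0  (should be 0).
Check: (v - proj_W(v)) · u_2 = 0  (should be 0).
Result: proj_W(v) = (-31/11, 333/121, -153/121, -188/121).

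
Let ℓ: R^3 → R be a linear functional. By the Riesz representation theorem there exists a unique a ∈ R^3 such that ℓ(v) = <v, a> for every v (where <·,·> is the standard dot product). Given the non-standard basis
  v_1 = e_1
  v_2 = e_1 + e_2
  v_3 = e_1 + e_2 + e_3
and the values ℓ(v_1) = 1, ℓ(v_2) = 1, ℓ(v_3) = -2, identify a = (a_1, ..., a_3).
a = (1, 0, -3)

Write a = (a_1, ..., a_3) in the standard basis. For each basis vector v_i, ℓ(v_i) = <v_i, a> is a linear equation in the a_j's. Collect the n equations into a matrix system V a = ℓ, where row i of V is v_i (expressed in the standard basis). Since V is invertible (lower-triangular with 1s on the diagonal, up to permutation), solve by back-substitution:
  V =
[[1, 0, 0],
 [1, 1, 0],
 [1, 1, 1]]
  V a = (1, 1, -2)
Solving gives a = (1, 0, -3).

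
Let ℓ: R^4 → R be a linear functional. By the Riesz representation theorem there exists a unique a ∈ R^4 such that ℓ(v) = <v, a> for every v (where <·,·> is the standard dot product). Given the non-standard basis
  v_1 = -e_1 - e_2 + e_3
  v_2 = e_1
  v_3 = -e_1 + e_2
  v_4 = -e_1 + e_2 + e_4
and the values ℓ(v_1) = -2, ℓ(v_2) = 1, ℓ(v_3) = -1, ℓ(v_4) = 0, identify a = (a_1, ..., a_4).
a = (1, 0, -1, 1)

Write a = (a_1, ..., a_4) in the standard basis. For each basis vector v_i, ℓ(v_i) = <v_i, a> is a linear equation in the a_j's. Collect the n equations into a matrix system V a = ℓ, where row i of V is v_i (expressed in the standard basis). Since V is invertible (lower-triangular with 1s on the diagonal, up to permutation), solve by back-substitution:
  V =
[[-1, -1, 1, 0],
 [1, 0, 0, 0],
 [-1, 1, 0, 0],
 [-1, 1, 0, 1]]
  V a = (-2, 1, -1, 0)
Solving gives a = (1, 0, -1, 1).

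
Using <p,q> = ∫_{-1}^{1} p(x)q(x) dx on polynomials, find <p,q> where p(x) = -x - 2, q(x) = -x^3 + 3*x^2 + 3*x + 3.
<p,q> = -88/5

Expand the product: p(x)·q(x) = x^4 - x^3 - 9*x^2 - 9*x - 6.
∫_{-1}^{1} of each monomial x^k gives [2/(k+1) if k even, 0 if k odd]. Integrating term-by-term (or equivalently evaluating the antiderivative F(x) = x^5/5 - x^4/4 - 3*x^3 - 9*x^2/2 - 6*x at the endpoints):
  F(1) − F(−1) = -271/20 − (81/20) = -88/5.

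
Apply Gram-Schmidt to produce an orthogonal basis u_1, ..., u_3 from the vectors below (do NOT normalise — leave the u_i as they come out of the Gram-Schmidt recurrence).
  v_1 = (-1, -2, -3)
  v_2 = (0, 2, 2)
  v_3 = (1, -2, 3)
Orthogonal basis:
  u_1 = (-1, -2, -3)
  u_2 = (-5/7, 4/7, -1/7)
  u_3 = (-4/3, -4/3, 4/3)

Apply the Gram-Schmidt recurrence
  u_1 = v_1
  u_i = v_i − Σ_{j<i} ((v_i · u_j) / (u_j · u_j)) · u_j.

Step by step this gives:
  u_1 = (-1, -2, -3)
  u_2 = (-5/7, 4/7, -1/7)
  u_3 = (-4/3, -4/3, 4/3)

Orthogonality check:
  u_2 · u_1 = 0 (should be 0)
  u_3 · u_1 = 0 (should be 0)
  u_3 · u_2 = 0 (should be 0)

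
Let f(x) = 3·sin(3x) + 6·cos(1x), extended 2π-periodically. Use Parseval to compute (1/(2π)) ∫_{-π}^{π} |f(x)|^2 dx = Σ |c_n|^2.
Σ |c_n|^2 = 45/2

Expand |f|^2 and use orthogonality of {sin(nx), cos(mx)} on [-π, π]:
  ∫_{-π}^{π} sin(nx)^2 dx = π, ∫ cos(mx)^2 dx = π, and cross terms integrate to 0.
So ∫_{-π}^{π} f(x)^2 dx = 3^2 · π + 6^2 · π = (9 + 36)π.
Divide by 2π: (9 + 36)/2 = 45/2.
By Parseval, this equals Σ |c_n|^2.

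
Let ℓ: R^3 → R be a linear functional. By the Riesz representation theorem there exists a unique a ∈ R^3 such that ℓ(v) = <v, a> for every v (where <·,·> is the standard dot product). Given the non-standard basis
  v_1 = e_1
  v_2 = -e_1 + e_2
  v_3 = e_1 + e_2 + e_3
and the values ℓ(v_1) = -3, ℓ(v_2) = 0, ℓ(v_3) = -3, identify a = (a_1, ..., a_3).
a = (-3, -3, 3)

Write a = (a_1, ..., a_3) in the standard basis. For each basis vector v_i, ℓ(v_i) = <v_i, a> is a linear equation in the a_j's. Collect the n equations into a matrix system V a = ℓ, where row i of V is v_i (expressed in the standard basis). Since V is invertible (lower-triangular with 1s on the diagonal, up to permutation), solve by back-substitution:
  V =
[[1, 0, 0],
 [-1, 1, 0],
 [1, 1, 1]]
  V a = (-3, 0, -3)
Solving gives a = (-3, -3, 3).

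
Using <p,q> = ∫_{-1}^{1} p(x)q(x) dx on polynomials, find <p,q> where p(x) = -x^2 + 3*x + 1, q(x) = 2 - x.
<p,q> = 2/3

Expand the product: p(x)·q(x) = x^3 - 5*x^2 + 5*x + 2.
∫_{-1}^{1} of each monomial x^k gives [2/(k+1) if k even, 0 if k odd]. Integrating term-by-term (or equivalently evaluating the antiderivative F(x) = x^4/4 - 5*x^3/3 + 5*x^2/2 + 2*x at the endpoints):
  F(1) − F(−1) = 37/12 − (29/12) = 2/3.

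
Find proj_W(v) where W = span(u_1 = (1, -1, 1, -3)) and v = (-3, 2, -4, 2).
proj_W(v) = (-5/4, 5/4, -5/4, 15/4)

Set up U = [u_1 | ... | u_1] ∈ R^(4×1). The projector onto W = col(U) is P = U (U^T U)^(-1) U^T.
Compute U^T U =
  [12],
and U^T v = (-15).
Solve U^T U · c = U^T v for the coefficients: c = (-5/4). The projection is proj_W(v) = U c.
Check: (v - proj_W(v)) · u_1 = 0  (should be 0).
Result: proj_W(v) = (-5/4, 5/4, -5/4, 15/4).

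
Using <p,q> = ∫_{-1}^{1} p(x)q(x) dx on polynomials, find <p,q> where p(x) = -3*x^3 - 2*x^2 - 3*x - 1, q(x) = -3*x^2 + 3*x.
<p,q> = -26/5

Expand the product: p(x)·q(x) = 9*x^5 - 3*x^4 + 3*x^3 - 6*x^2 - 3*x.
∫_{-1}^{1} of each monomial x^k gives [2/(k+1) if k even, 0 if k odd]. Integrating term-by-term (or equivalently evaluating the antiderivative F(x) = 3*x^6/2 - 3*x^5/5 + 3*x^4/4 - 2*x^3 - 3*x^2/2 at the endpoints):
  F(1) − F(−1) = -37/20 − (67/20) = -26/5.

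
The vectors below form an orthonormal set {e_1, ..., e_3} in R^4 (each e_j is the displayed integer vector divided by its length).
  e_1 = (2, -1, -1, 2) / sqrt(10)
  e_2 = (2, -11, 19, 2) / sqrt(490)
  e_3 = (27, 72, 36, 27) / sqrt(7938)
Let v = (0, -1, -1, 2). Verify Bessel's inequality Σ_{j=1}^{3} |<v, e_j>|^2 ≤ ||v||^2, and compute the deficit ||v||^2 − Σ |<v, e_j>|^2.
Σ |<v, e_j>|^2 = 4; ||v||^2 = 6; deficit = 2

Write each e_j = u_j / sqrt(<u_j, u_j>) where u_j is the displayed integer vector. Then <v, e_j> = <v, u_j> / sqrt(<u_j, u_j>), so |<v, e_j>|^2 = <v, u_j>^2 / <u_j, u_j>.
Coefficients: <v, e_1> = 6/sqrt(10), <v, e_2> = -4/sqrt(490), <v, e_3> = -54/sqrt(7938).
Square and sum: Σ |<v, e_j>|^2 = 4.
Compute ||v||^2 = v·v = 6.
Deficit = 6 − 4 = 2 ≥ 0, confirming Bessel's inequality. (The deficit equals ||v − Σ <v,e_j> e_j||^2, the squared distance from v to span{e_j}.)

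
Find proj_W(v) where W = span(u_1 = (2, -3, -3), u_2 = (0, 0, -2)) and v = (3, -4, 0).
proj_W(v) = (36/13, -54/13, 0)

Set up U = [u_1 | ... | u_2] ∈ R^(3×2). The projector onto W = col(U) is P = U (U^T U)^(-1) U^T.
Compute U^T U =
  [22, 6]
  [6, 4],
and U^T v = (18, 0).
Solve U^T U · c = U^T v for the coefficients: c = (18/13, -27/13). The projection is proj_W(v) = U c.
Check: (v - proj_W(v)) · u_1 = 0  (should be 0).
Check: (v - proj_W(v)) · u_2 = 0  (should be 0).
Result: proj_W(v) = (36/13, -54/13, 0).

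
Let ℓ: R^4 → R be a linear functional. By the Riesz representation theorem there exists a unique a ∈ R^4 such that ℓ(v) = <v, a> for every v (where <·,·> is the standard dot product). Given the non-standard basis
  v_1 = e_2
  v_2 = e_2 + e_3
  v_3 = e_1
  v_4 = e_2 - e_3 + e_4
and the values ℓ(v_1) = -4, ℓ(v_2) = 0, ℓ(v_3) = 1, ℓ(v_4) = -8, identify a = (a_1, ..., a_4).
a = (1, -4, 4, 0)

Write a = (a_1, ..., a_4) in the standard basis. For each basis vector v_i, ℓ(v_i) = <v_i, a> is a linear equation in the a_j's. Collect the n equations into a matrix system V a = ℓ, where row i of V is v_i (expressed in the standard basis). Since V is invertible (lower-triangular with 1s on the diagonal, up to permutation), solve by back-substitution:
  V =
[[0, 1, 0, 0],
 [0, 1, 1, 0],
 [1, 0, 0, 0],
 [0, 1, -1, 1]]
  V a = (-4, 0, 1, -8)
Solving gives a = (1, -4, 4, 0).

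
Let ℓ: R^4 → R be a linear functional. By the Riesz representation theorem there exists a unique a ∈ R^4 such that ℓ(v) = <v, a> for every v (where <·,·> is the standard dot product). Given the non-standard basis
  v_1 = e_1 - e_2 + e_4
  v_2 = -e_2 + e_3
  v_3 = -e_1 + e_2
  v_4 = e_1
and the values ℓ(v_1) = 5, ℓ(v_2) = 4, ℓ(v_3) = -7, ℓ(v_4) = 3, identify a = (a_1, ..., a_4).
a = (3, -4, 0, -2)

Write a = (a_1, ..., a_4) in the standard basis. For each basis vector v_i, ℓ(v_i) = <v_i, a> is a linear equation in the a_j's. Collect the n equations into a matrix system V a = ℓ, where row i of V is v_i (expressed in the standard basis). Since V is invertible (lower-triangular with 1s on the diagonal, up to permutation), solve by back-substitution:
  V =
[[1, -1, 0, 1],
 [0, -1, 1, 0],
 [-1, 1, 0, 0],
 [1, 0, 0, 0]]
  V a = (5, 4, -7, 3)
Solving gives a = (3, -4, 0, -2).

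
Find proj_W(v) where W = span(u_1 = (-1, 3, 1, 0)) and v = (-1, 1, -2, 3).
proj_W(v) = (-2/11, 6/11, 2/11, 0)

Set up U = [u_1 | ... | u_1] ∈ R^(4×1). The projector onto W = col(U) is P = U (U^T U)^(-1) U^T.
Compute U^T U =
  [11],
and U^T v = (2).
Solve U^T U · c = U^T v for the coefficients: c = (2/11). The projection is proj_W(v) = U c.
Check: (v - proj_W(v)) · u_1 = 0  (should be 0).
Result: proj_W(v) = (-2/11, 6/11, 2/11, 0).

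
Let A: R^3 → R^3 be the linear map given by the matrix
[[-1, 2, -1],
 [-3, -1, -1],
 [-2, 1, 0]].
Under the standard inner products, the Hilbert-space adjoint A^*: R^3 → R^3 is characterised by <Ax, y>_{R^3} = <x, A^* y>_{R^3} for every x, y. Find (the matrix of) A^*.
A^* = A^T =
[[-1, -3, -2],
 [2, -1, 1],
 [-1, -1, 0]]

For real matrices with standard dot products, the defining identity <Ax, y> = <x, A^* y> gives (Ax)^T y = x^T (A^*) y, i.e. x^T A^T y = x^T (A^*) y. Since this holds for all x, y, we must have A^* = A^T. Therefore
A^* =
[[-1, -3, -2],
 [2, -1, 1],
 [-1, -1, 0]].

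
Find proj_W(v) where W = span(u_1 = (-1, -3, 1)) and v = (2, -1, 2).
proj_W(v) = (-3/11, -9/11, 3/11)

Set up U = [u_1 | ... | u_1] ∈ R^(3×1). The projector onto W = col(U) is P = U (U^T U)^(-1) U^T.
Compute U^T U =
  [11],
and U^T v = (3).
Solve U^T U · c = U^T v for the coefficients: c = (3/11). The projection is proj_W(v) = U c.
Check: (v - proj_W(v)) · u_1 = 0  (should be 0).
Result: proj_W(v) = (-3/11, -9/11, 3/11).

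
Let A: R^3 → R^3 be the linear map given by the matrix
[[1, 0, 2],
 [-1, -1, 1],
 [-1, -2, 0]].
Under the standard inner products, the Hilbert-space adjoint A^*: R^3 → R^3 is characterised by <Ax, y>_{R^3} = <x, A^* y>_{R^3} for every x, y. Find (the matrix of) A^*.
A^* = A^T =
[[1, -1, -1],
 [0, -1, -2],
 [2, 1, 0]]

For real matrices with standard dot products, the defining identity <Ax, y> = <x, A^* y> gives (Ax)^T y = x^T (A^*) y, i.e. x^T A^T y = x^T (A^*) y. Since this holds for all x, y, we must have A^* = A^T. Therefore
A^* =
[[1, -1, -1],
 [0, -1, -2],
 [2, 1, 0]].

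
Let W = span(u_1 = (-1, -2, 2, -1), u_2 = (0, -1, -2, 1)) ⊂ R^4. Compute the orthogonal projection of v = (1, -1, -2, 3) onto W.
proj_W(v) = (4/17, -38/51, -148/51, 74/51)

Set up U = [u_1 | ... | u_2] ∈ R^(4×2). The projector onto W = col(U) is P = U (U^T U)^(-1) U^T.
Compute U^T U =
  [10, -3]
  [-3, 6],
and U^T v = (-6, 8).
Solve U^T U · c = U^T v for the coefficients: c = (-4/17, 62/51). The projection is proj_W(v) = U c.
Check: (v - proj_W(v)) · u_1 = 0  (should be 0).
Check: (v - proj_W(v)) · u_2 = 0  (should be 0).
Result: proj_W(v) = (4/17, -38/51, -148/51, 74/51).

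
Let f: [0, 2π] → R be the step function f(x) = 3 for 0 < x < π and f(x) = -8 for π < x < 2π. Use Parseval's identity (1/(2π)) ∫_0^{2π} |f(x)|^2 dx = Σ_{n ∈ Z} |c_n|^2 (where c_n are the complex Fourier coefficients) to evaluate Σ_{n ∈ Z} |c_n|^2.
Σ |c_n|^2 = 73/2

Parseval equates the L^2 energy of f (normalised by 1/(2π)) with the ℓ^2 sum of its Fourier coefficients: (1/(2π)) ∫_0^{2π} |f|^2 = Σ |c_n|^2.
Compute the left side: (1/(2π)) [∫_0^π 3^2 dx + ∫_π^{2π} (-8)^2 dx] = (1/(2π)) · (9π + 64π) = (9 + 64)/2 = 73/2.
So Σ_{n ∈ Z} |c_n|^2 = 73/2.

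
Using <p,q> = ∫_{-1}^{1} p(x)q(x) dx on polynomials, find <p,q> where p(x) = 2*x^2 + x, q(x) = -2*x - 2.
<p,q> = -4

Expand the product: p(x)·q(x) = -4*x^3 - 6*x^2 - 2*x.
∫_{-1}^{1} of each monomial x^k gives [2/(k+1) if k even, 0 if k odd]. Integrating term-by-term (or equivalently evaluating the antiderivative F(x) = -x^4 - 2*x^3 - x^2 at the endpoints):
  F(1) − F(−1) = -4 − (0) = -4.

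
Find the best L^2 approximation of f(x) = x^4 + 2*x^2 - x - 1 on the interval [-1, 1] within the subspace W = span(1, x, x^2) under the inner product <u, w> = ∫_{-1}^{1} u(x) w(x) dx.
g(x) = 20*x^2/7 - x - 38/35

The best approximation g ∈ W is the orthogonal projection of f onto W. Writing g = a_0 + a_1 x + a_2 x^2, the coefficients solve the normal equations G · a = b where
  G_{ij} = <φ_i, φ_j> and b_i = <f, φ_i>, with φ_0 = 1, φ_1 = x, φ_2 = x^2.
G =
  [2, 0, 2/3]
  [0, 2/3, 0]
  [2/3, 0, 2/5],
b = (-4/15, -2/3, 44/105).
Solving gives a_0 = -38/35, a_1 = -1, a_2 = 20/7, so
  g(x) = 20*x^2/7 - x - 38/35.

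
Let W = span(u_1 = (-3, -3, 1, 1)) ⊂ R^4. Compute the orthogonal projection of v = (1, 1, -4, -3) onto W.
proj_W(v) = (39/20, 39/20, -13/20, -13/20)

Set up U = [u_1 | ... | u_1] ∈ R^(4×1). The projector onto W = col(U) is P = U (U^T U)^(-1) U^T.
Compute U^T U =
  [20],
and U^T v = (-13).
Solve U^T U · c = U^T v for the coefficients: c = (-13/20). The projection is proj_W(v) = U c.
Check: (v - proj_W(v)) · u_1 = 0  (should be 0).
Result: proj_W(v) = (39/20, 39/20, -13/20, -13/20).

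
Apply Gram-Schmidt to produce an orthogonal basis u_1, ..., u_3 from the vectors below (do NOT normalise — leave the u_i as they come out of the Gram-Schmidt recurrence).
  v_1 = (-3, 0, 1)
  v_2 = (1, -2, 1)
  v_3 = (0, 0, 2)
Orthogonal basis:
  u_1 = (-3, 0, 1)
  u_2 = (2/5, -2, 6/5)
  u_3 = (3/7, 6/7, 9/7)

Apply the Gram-Schmidt recurrence
  u_1 = v_1
  u_i = v_i − Σ_{j<i} ((v_i · u_j) / (u_j · u_j)) · u_j.

Step by step this gives:
  u_1 = (-3, 0, 1)
  u_2 = (2/5, -2, 6/5)
  u_3 = (3/7, 6/7, 9/7)

Orthogonality check:
  u_2 · u_1 = 0 (should be 0)
  u_3 · u_1 = 0 (should be 0)
  u_3 · u_2 = 0 (should be 0)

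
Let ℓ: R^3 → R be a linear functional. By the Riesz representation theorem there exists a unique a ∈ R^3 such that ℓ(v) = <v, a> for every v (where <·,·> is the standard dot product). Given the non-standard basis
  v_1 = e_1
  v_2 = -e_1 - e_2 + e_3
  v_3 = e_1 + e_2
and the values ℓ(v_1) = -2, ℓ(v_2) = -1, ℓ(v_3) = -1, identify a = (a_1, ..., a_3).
a = (-2, 1, -2)

Write a = (a_1, ..., a_3) in the standard basis. For each basis vector v_i, ℓ(v_i) = <v_i, a> is a linear equation in the a_j's. Collect the n equations into a matrix system V a = ℓ, where row i of V is v_i (expressed in the standard basis). Since V is invertible (lower-triangular with 1s on the diagonal, up to permutation), solve by back-substitution:
  V =
[[1, 0, 0],
 [-1, -1, 1],
 [1, 1, 0]]
  V a = (-2, -1, -1)
Solving gives a = (-2, 1, -2).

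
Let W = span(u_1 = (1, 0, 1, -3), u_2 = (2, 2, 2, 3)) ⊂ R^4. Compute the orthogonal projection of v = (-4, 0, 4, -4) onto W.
proj_W(v) = (24/103, -72/103, 24/103, -396/103)

Set up U = [u_1 | ... | u_2] ∈ R^(4×2). The projector onto W = col(U) is P = U (U^T U)^(-1) U^T.
Compute U^T U =
  [11, -5]
  [-5, 21],
and U^T v = (12, -12).
Solve U^T U · c = U^T v for the coefficients: c = (96/103, -36/103). The projection is proj_W(v) = U c.
Check: (v - proj_W(v)) · u_1 = 0  (should be 0).
Check: (v - proj_W(v)) · u_2 = 0  (should be 0).
Result: proj_W(v) = (24/103, -72/103, 24/103, -396/103).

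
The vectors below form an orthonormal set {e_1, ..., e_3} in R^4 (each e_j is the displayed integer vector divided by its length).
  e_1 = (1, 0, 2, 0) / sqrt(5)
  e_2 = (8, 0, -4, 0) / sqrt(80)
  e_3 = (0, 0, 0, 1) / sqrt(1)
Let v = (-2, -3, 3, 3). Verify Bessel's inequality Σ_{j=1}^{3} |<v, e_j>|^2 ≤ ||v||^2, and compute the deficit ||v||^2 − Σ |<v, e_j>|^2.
Σ |<v, e_j>|^2 = 22; ||v||^2 = 31; deficit = 9

Write each e_j = u_j / sqrt(<u_j, u_j>) where u_j is the displayed integer vector. Then <v, e_j> = <v, u_j> / sqrt(<u_j, u_j>), so |<v, e_j>|^2 = <v, u_j>^2 / <u_j, u_j>.
Coefficients: <v, e_1> = 4/sqrt(5), <v, e_2> = -28/sqrt(80), <v, e_3> = 3/sqrt(1).
Square and sum: Σ |<v, e_j>|^2 = 22.
Compute ||v||^2 = v·v = 31.
Deficit = 31 − 22 = 9 ≥ 0, confirming Bessel's inequality. (The deficit equals ||v − Σ <v,e_j> e_j||^2, the squared distance from v to span{e_j}.)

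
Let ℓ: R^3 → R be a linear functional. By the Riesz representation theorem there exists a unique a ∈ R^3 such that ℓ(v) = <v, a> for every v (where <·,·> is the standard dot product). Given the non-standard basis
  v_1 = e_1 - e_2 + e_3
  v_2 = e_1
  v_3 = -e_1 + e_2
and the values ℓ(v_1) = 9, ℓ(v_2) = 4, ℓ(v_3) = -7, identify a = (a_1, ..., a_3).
a = (4, -3, 2)

Write a = (a_1, ..., a_3) in the standard basis. For each basis vector v_i, ℓ(v_i) = <v_i, a> is a linear equation in the a_j's. Collect the n equations into a matrix system V a = ℓ, where row i of V is v_i (expressed in the standard basis). Since V is invertible (lower-triangular with 1s on the diagonal, up to permutation), solve by back-substitution:
  V =
[[1, -1, 1],
 [1, 0, 0],
 [-1, 1, 0]]
  V a = (9, 4, -7)
Solving gives a = (4, -3, 2).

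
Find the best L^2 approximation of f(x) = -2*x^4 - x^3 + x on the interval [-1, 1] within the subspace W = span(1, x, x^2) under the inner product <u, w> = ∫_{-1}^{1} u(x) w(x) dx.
g(x) = -12*x^2/7 + 2*x/5 + 6/35

The best approximation g ∈ W is the orthogonal projection of f onto W. Writing g = a_0 + a_1 x + a_2 x^2, the coefficients solve the normal equations G · a = b where
  G_{ij} = <φ_i, φ_j> and b_i = <f, φ_i>, with φ_0 = 1, φ_1 = x, φ_2 = x^2.
G =
  [2, 0, 2/3]
  [0, 2/3, 0]
  [2/3, 0, 2/5],
b = (-4/5, 4/15, -4/7).
Solving gives a_0 = 6/35, a_1 = 2/5, a_2 = -12/7, so
  g(x) = -12*x^2/7 + 2*x/5 + 6/35.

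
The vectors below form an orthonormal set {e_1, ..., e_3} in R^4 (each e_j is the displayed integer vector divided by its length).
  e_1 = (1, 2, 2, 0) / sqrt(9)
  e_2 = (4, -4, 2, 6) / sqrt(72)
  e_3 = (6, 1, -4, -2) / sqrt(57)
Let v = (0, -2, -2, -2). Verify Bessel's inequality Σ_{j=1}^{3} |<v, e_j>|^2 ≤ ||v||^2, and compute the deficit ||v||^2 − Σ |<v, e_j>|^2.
Σ |<v, e_j>|^2 = 556/57; ||v||^2 = 12; deficit = 128/57

Write each e_j = u_j / sqrt(<u_j, u_j>) where u_j is the displayed integer vector. Then <v, e_j> = <v, u_j> / sqrt(<u_j, u_j>), so |<v, e_j>|^2 = <v, u_j>^2 / <u_j, u_j>.
Coefficients: <v, e_1> = -8/sqrt(9), <v, e_2> = -8/sqrt(72), <v, e_3> = 10/sqrt(57).
Square and sum: Σ |<v, e_j>|^2 = 556/57.
Compute ||v||^2 = v·v = 12.
Deficit = 12 − 556/57 = 128/57 ≥ 0, confirming Bessel's inequality. (The deficit equals ||v − Σ <v,e_j> e_j||^2, the squared distance from v to span{e_j}.)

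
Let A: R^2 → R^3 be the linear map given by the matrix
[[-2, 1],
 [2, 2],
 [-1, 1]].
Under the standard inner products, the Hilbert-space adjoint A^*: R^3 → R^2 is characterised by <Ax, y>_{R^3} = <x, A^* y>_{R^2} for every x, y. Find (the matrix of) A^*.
A^* = A^T =
[[-2, 2, -1],
 [1, 2, 1]]

For real matrices with standard dot products, the defining identity <Ax, y> = <x, A^* y> gives (Ax)^T y = x^T (A^*) y, i.e. x^T A^T y = x^T (A^*) y. Since this holds for all x, y, we must have A^* = A^T. Therefore
A^* =
[[-2, 2, -1],
 [1, 2, 1]].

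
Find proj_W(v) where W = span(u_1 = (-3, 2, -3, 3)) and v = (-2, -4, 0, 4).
proj_W(v) = (-30/31, 20/31, -30/31, 30/31)

Set up U = [u_1 | ... | u_1] ∈ R^(4×1). The projector onto W = col(U) is P = U (U^T U)^(-1) U^T.
Compute U^T U =
  [31],
and U^T v = (10).
Solve U^T U · c = U^T v for the coefficients: c = (10/31). The projection is proj_W(v) = U c.
Check: (v - proj_W(v)) · u_1 = 0  (should be 0).
Result: proj_W(v) = (-30/31, 20/31, -30/31, 30/31).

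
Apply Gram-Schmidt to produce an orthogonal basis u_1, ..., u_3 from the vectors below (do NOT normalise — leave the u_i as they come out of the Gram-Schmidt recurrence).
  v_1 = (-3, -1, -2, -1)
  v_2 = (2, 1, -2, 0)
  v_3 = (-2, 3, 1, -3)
Orthogonal basis:
  u_1 = (-3, -1, -2, -1)
  u_2 = (7/5, 4/5, -12/5, -1/5)
  u_3 = (-5/6, 73/21, 19/21, -39/14)

Apply the Gram-Schmidt recurrence
  u_1 = v_1
  u_i = v_i − Σ_{j<i} ((v_i · u_j) / (u_j · u_j)) · u_j.

Step by step this gives:
  u_1 = (-3, -1, -2, -1)
  u_2 = (7/5, 4/5, -12/5, -1/5)
  u_3 = (-5/6, 73/21, 19/21, -39/14)

Orthogonality check:
  u_2 · u_1 = 0 (should be 0)
  u_3 · u_1 = 0 (should be 0)
  u_3 · u_2 = 0 (should be 0)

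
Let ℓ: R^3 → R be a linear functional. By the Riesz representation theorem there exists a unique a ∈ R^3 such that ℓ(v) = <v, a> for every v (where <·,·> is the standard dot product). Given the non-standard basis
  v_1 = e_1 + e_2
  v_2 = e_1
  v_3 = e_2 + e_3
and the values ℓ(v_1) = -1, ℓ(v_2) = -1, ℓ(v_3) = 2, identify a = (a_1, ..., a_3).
a = (-1, 0, 2)

Write a = (a_1, ..., a_3) in the standard basis. For each basis vector v_i, ℓ(v_i) = <v_i, a> is a linear equation in the a_j's. Collect the n equations into a matrix system V a = ℓ, where row i of V is v_i (expressed in the standard basis). Since V is invertible (lower-triangular with 1s on the diagonal, up to permutation), solve by back-substitution:
  V =
[[1, 1, 0],
 [1, 0, 0],
 [0, 1, 1]]
  V a = (-1, -1, 2)
Solving gives a = (-1, 0, 2).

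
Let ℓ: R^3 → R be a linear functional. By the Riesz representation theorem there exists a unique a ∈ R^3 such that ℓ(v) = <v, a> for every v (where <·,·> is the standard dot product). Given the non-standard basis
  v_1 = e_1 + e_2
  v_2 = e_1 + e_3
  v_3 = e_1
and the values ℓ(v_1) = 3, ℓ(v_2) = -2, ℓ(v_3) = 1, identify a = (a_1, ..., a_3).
a = (1, 2, -3)

Write a = (a_1, ..., a_3) in the standard basis. For each basis vector v_i, ℓ(v_i) = <v_i, a> is a linear equation in the a_j's. Collect the n equations into a matrix system V a = ℓ, where row i of V is v_i (expressed in the standard basis). Since V is invertible (lower-triangular with 1s on the diagonal, up to permutation), solve by back-substitution:
  V =
[[1, 1, 0],
 [1, 0, 1],
 [1, 0, 0]]
  V a = (3, -2, 1)
Solving gives a = (1, 2, -3).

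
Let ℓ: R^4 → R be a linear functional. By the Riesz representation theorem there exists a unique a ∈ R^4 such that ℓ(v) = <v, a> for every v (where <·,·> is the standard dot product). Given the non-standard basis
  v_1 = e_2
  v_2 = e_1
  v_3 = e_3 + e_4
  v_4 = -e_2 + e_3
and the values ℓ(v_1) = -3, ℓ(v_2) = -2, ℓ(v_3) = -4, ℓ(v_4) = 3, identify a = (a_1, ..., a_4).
a = (-2, -3, 0, -4)

Write a = (a_1, ..., a_4) in the standard basis. For each basis vector v_i, ℓ(v_i) = <v_i, a> is a linear equation in the a_j's. Collect the n equations into a matrix system V a = ℓ, where row i of V is v_i (expressed in the standard basis). Since V is invertible (lower-triangular with 1s on the diagonal, up to permutation), solve by back-substitution:
  V =
[[0, 1, 0, 0],
 [1, 0, 0, 0],
 [0, 0, 1, 1],
 [0, -1, 1, 0]]
  V a = (-3, -2, -4, 3)
Solving gives a = (-2, -3, 0, -4).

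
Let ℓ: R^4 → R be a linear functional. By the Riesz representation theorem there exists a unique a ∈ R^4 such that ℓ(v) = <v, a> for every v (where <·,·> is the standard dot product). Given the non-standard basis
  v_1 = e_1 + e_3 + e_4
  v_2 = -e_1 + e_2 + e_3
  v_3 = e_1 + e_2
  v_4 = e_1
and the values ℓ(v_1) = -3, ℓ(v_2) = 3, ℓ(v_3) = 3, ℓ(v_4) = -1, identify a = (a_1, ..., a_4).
a = (-1, 4, -2, 0)

Write a = (a_1, ..., a_4) in the standard basis. For each basis vector v_i, ℓ(v_i) = <v_i, a> is a linear equation in the a_j's. Collect the n equations into a matrix system V a = ℓ, where row i of V is v_i (expressed in the standard basis). Since V is invertible (lower-triangular with 1s on the diagonal, up to permutation), solve by back-substitution:
  V =
[[1, 0, 1, 1],
 [-1, 1, 1, 0],
 [1, 1, 0, 0],
 [1, 0, 0, 0]]
  V a = (-3, 3, 3, -1)
Solving gives a = (-1, 4, -2, 0).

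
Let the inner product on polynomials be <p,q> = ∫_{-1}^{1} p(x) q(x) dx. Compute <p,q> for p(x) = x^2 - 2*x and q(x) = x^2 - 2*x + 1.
<p,q> = 56/15

Expand the product: p(x)·q(x) = x^4 - 4*x^3 + 5*x^2 - 2*x.
∫_{-1}^{1} of each monomial x^k gives [2/(k+1) if k even, 0 if k odd]. Integrating term-by-term (or equivalently evaluating the antiderivative F(x) = x^5/5 - x^4 + 5*x^3/3 - x^2 at the endpoints):
  F(1) − F(−1) = -2/15 − (-58/15) = 56/15.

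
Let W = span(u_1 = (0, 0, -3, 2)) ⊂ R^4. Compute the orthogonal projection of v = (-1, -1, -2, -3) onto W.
proj_W(v) = (0, 0, 0, 0)

Set up U = [u_1 | ... | u_1] ∈ R^(4×1). The projector onto W = col(U) is P = U (U^T U)^(-1) U^T.
Compute U^T U =
  [13],
and U^T v = (0).
Solve U^T U · c = U^T v for the coefficients: c = (0). The projection is proj_W(v) = U c.
Check: (v - proj_W(v)) · u_1 = 0  (should be 0).
Result: proj_W(v) = (0, 0, 0, 0).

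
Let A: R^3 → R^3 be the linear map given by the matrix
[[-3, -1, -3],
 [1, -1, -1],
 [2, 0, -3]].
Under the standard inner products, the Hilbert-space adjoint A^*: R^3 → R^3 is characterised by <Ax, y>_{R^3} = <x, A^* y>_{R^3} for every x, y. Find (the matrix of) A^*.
A^* = A^T =
[[-3, 1, 2],
 [-1, -1, 0],
 [-3, -1, -3]]

For real matrices with standard dot products, the defining identity <Ax, y> = <x, A^* y> gives (Ax)^T y = x^T (A^*) y, i.e. x^T A^T y = x^T (A^*) y. Since this holds for all x, y, we must have A^* = A^T. Therefore
A^* =
[[-3, 1, 2],
 [-1, -1, 0],
 [-3, -1, -3]].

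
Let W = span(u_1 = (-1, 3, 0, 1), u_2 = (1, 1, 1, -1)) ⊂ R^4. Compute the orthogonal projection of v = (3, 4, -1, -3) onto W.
proj_W(v) = (78/43, 138/43, 93/43, -78/43)

Set up U = [u_1 | ... | u_2] ∈ R^(4×2). The projector onto W = col(U) is P = U (U^T U)^(-1) U^T.
Compute U^T U =
  [11, 1]
  [1, 4],
and U^T v = (6, 9).
Solve U^T U · c = U^T v for the coefficients: c = (15/43, 93/43). The projection is proj_W(v) = U c.
Check: (v - proj_W(v)) · u_1 = 0  (should be 0).
Check: (v - proj_W(v)) · u_2 = 0  (should be 0).
Result: proj_W(v) = (78/43, 138/43, 93/43, -78/43).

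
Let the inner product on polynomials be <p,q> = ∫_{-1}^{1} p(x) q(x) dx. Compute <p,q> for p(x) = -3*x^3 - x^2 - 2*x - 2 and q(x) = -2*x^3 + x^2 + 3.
<p,q> = -1304/105

Expand the product: p(x)·q(x) = 6*x^6 - x^5 + 3*x^4 - 7*x^3 - 5*x^2 - 6*x - 6.
∫_{-1}^{1} of each monomial x^k gives [2/(k+1) if k even, 0 if k odd]. Integrating term-by-term (or equivalently evaluating the antiderivative F(x) = 6*x^7/7 - x^6/6 + 3*x^5/5 - 7*x^4/4 - 5*x^3/3 - 3*x^2 - 6*x at the endpoints):
  F(1) − F(−1) = -4673/420 − (181/140) = -1304/105.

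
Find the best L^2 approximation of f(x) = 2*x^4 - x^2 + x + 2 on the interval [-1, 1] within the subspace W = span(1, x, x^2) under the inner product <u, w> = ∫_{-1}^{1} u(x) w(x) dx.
g(x) = 5*x^2/7 + x + 64/35

The best approximation g ∈ W is the orthogonal projection of f onto W. Writing g = a_0 + a_1 x + a_2 x^2, the coefficients solve the normal equations G · a = b where
  G_{ij} = <φ_i, φ_j> and b_i = <f, φ_i>, with φ_0 = 1, φ_1 = x, φ_2 = x^2.
G =
  [2, 0, 2/3]
  [0, 2/3, 0]
  [2/3, 0, 2/5],
b = (62/15, 2/3, 158/105).
Solving gives a_0 = 64/35, a_1 = 1, a_2 = 5/7, so
  g(x) = 5*x^2/7 + x + 64/35.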